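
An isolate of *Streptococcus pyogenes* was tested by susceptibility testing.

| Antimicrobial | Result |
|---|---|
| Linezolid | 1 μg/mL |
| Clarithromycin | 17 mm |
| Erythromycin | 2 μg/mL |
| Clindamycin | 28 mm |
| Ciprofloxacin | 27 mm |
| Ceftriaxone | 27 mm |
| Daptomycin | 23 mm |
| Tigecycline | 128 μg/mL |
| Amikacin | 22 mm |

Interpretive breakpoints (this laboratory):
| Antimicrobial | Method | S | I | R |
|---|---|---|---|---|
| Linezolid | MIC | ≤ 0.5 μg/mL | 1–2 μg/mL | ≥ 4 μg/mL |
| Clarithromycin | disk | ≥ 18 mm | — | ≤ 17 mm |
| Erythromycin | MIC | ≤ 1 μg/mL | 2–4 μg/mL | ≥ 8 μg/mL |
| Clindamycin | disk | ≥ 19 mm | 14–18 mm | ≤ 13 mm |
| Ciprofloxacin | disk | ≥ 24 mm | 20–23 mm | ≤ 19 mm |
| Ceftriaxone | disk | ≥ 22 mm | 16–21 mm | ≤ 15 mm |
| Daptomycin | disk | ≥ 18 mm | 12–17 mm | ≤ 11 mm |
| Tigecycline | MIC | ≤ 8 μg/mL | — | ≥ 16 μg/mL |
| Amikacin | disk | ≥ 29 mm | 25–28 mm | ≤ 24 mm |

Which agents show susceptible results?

Linezolid 1 μg/mL: in 1–2 μg/mL → Intermediate
Clarithromycin: 17 mm is ≤ 17 mm — resistant
Erythromycin 2 μg/mL: in 2–4 μg/mL — intermediate
Clindamycin (28 mm) ≥ 19 mm — S
Ciprofloxacin (27 mm) ≥ 24 mm ⇒ Susceptible
Ceftriaxone (27 mm) ≥ 22 mm → susceptible
Daptomycin (23 mm) ≥ 18 mm — S
Tigecycline: 128 μg/mL is ≥ 16 μg/mL — Resistant
Amikacin (22 mm) ≤ 24 mm → Resistant

clindamycin, ciprofloxacin, ceftriaxone, daptomycin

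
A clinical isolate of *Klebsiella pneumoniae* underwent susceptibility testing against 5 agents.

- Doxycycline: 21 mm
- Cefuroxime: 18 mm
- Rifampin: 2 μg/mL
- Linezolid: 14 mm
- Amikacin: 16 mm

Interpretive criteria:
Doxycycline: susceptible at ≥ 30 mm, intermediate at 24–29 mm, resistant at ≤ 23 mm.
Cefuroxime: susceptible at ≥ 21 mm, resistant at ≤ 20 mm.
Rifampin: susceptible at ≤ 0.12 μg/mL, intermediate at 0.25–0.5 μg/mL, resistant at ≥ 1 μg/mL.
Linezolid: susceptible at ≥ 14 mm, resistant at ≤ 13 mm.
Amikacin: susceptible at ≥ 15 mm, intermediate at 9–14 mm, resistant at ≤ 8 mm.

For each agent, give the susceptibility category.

R, R, R, S, S

Doxycycline 21 mm: ≤ 23 mm — Resistant
Cefuroxime (18 mm) ≤ 20 mm → R
Rifampin 2 μg/mL: ≥ 1 μg/mL → Resistant
Linezolid: 14 mm is ≥ 14 mm ⇒ susceptible
Amikacin (16 mm) ≥ 15 mm → Susceptible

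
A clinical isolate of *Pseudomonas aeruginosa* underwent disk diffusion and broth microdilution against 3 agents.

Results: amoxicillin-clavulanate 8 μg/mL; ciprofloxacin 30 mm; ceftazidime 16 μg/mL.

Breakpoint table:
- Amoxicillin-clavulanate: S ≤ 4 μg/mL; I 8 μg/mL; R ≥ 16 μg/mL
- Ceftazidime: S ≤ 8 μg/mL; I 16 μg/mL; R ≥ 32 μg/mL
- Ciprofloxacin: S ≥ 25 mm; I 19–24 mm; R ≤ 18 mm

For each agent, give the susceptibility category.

Amoxicillin-clavulanate 8 μg/mL: = 8 μg/mL → I
Ciprofloxacin (30 mm) ≥ 25 mm ⇒ S
Ceftazidime (16 μg/mL) = 16 μg/mL ⇒ I

I, S, I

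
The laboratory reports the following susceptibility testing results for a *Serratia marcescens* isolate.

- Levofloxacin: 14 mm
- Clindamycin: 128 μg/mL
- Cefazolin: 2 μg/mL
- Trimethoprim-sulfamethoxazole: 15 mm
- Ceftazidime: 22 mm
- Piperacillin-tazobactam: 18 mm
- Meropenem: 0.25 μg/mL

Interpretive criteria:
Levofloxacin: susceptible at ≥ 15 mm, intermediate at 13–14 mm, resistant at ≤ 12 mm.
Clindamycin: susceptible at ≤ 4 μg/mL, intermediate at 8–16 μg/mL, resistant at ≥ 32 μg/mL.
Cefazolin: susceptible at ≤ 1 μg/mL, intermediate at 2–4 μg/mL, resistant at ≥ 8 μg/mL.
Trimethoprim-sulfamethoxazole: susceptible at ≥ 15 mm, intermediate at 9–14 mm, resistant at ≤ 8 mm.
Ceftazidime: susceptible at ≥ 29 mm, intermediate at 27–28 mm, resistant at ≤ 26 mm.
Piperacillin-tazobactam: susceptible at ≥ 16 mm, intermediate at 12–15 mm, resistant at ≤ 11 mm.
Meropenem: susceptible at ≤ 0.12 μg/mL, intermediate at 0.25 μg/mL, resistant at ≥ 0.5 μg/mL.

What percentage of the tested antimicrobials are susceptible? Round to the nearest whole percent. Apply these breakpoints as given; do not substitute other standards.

29%

Levofloxacin: 14 mm is in 13–14 mm → I
Clindamycin (128 μg/mL) ≥ 32 μg/mL ⇒ Resistant
Cefazolin: 2 μg/mL is in 2–4 μg/mL ⇒ I
Trimethoprim-sulfamethoxazole: 15 mm is ≥ 15 mm → S
Ceftazidime 22 mm: ≤ 26 mm — Resistant
Piperacillin-tazobactam 18 mm: ≥ 16 mm → S
Meropenem: 0.25 μg/mL is = 0.25 μg/mL → I
Susceptible: 2/7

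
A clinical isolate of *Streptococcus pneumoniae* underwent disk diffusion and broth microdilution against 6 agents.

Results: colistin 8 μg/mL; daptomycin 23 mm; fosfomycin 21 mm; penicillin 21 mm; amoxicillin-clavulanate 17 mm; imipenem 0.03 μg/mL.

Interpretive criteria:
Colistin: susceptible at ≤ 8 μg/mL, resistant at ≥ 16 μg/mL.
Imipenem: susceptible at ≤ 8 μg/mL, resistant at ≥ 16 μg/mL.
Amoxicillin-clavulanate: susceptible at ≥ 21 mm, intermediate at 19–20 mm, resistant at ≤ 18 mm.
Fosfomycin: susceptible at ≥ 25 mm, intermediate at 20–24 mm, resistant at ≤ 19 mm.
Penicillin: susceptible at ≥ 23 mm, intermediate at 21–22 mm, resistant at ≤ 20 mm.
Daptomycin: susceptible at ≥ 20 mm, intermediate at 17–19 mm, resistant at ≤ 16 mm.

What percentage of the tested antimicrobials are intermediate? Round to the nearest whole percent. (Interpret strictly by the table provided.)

33%

Colistin 8 μg/mL: ≤ 8 μg/mL — Susceptible
Daptomycin: 23 mm is ≥ 20 mm ⇒ Susceptible
Fosfomycin: 21 mm is in 20–24 mm ⇒ intermediate
Penicillin 21 mm: in 21–22 mm ⇒ I
Amoxicillin-clavulanate (17 mm) ≤ 18 mm ⇒ resistant
Imipenem 0.03 μg/mL: ≤ 8 μg/mL → Susceptible
Intermediate: 2/6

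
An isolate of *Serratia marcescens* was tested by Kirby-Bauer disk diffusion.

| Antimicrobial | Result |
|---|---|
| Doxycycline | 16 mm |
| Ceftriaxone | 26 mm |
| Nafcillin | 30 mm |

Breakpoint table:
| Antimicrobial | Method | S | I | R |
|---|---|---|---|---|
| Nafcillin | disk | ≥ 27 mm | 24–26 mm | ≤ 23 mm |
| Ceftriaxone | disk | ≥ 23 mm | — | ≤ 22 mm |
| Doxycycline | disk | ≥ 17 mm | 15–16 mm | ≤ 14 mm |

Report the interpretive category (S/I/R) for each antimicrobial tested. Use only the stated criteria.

I, S, S

Doxycycline (16 mm) in 15–16 mm — I
Ceftriaxone: 26 mm is ≥ 23 mm → S
Nafcillin: 30 mm is ≥ 27 mm ⇒ S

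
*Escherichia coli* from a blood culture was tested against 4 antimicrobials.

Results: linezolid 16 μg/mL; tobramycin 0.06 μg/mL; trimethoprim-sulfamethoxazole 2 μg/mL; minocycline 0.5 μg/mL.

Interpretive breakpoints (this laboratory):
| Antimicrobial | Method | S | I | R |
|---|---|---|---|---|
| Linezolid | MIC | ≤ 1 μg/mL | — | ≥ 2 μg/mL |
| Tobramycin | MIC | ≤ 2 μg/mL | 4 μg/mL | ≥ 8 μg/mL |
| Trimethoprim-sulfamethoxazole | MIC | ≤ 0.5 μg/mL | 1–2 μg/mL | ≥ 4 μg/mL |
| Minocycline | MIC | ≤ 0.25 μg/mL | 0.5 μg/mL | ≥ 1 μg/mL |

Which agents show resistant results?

Linezolid: 16 μg/mL is ≥ 2 μg/mL → resistant
Tobramycin 0.06 μg/mL: ≤ 2 μg/mL → Susceptible
Trimethoprim-sulfamethoxazole: 2 μg/mL is in 1–2 μg/mL ⇒ Intermediate
Minocycline: 0.5 μg/mL is = 0.5 μg/mL ⇒ Intermediate

linezolid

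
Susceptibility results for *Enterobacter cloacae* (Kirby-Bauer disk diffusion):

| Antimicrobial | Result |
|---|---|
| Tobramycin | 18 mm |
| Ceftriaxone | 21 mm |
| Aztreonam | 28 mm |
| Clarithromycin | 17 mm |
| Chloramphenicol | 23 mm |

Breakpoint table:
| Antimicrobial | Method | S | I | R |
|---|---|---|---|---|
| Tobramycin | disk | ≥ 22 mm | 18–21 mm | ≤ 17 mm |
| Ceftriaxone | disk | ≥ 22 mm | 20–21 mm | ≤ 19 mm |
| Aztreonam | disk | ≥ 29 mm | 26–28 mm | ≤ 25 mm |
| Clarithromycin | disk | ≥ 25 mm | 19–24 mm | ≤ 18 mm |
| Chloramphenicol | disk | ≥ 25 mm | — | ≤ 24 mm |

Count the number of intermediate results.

3

Tobramycin (18 mm) in 18–21 mm ⇒ I
Ceftriaxone 21 mm: in 20–21 mm — intermediate
Aztreonam 28 mm: in 26–28 mm — Intermediate
Clarithromycin: 17 mm is ≤ 18 mm ⇒ Resistant
Chloramphenicol: 23 mm is ≤ 24 mm ⇒ R
Intermediate: 3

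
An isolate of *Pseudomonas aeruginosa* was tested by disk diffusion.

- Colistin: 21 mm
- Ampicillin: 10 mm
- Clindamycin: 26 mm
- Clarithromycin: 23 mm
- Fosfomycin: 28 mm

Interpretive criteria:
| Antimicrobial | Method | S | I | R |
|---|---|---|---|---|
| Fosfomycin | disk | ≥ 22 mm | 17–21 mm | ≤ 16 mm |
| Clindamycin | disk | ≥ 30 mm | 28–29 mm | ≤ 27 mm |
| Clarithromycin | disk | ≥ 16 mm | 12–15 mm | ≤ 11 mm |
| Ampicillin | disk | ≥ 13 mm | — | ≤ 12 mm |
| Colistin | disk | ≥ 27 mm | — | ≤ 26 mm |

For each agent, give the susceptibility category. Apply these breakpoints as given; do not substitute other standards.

Colistin (21 mm) ≤ 26 mm ⇒ resistant
Ampicillin 10 mm: ≤ 12 mm ⇒ R
Clindamycin: 26 mm is ≤ 27 mm — Resistant
Clarithromycin 23 mm: ≥ 16 mm → S
Fosfomycin: 28 mm is ≥ 22 mm — susceptible

R, R, R, S, S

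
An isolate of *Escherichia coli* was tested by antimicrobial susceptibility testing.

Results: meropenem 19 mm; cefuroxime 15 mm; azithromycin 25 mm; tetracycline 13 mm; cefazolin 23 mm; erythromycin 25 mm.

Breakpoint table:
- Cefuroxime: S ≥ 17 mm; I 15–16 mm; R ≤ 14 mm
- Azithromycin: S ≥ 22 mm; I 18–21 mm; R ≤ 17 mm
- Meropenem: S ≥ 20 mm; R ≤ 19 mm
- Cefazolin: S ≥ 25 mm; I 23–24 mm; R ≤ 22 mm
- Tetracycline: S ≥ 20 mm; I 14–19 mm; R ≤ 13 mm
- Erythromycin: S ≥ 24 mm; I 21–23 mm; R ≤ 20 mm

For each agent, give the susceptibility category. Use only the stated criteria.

R, I, S, R, I, S

Meropenem: 19 mm is ≤ 19 mm — R
Cefuroxime (15 mm) in 15–16 mm — Intermediate
Azithromycin (25 mm) ≥ 22 mm ⇒ susceptible
Tetracycline 13 mm: ≤ 13 mm — R
Cefazolin (23 mm) in 23–24 mm ⇒ I
Erythromycin: 25 mm is ≥ 24 mm ⇒ S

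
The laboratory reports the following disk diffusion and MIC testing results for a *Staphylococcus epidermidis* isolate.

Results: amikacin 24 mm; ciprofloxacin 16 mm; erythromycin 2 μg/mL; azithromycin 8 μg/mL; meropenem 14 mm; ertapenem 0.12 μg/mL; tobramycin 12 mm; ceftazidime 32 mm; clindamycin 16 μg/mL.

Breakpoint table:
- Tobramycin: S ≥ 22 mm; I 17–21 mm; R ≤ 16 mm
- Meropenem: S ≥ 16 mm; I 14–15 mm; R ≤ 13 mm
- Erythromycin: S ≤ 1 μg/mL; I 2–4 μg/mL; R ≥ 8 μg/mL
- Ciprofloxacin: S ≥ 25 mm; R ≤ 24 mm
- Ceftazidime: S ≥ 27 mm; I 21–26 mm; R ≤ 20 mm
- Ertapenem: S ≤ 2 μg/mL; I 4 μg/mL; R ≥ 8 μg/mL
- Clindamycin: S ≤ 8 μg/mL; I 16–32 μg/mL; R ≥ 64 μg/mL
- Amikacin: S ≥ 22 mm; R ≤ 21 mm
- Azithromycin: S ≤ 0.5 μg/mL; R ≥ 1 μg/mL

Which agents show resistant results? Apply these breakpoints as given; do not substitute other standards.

Amikacin: 24 mm is ≥ 22 mm ⇒ susceptible
Ciprofloxacin (16 mm) ≤ 24 mm ⇒ Resistant
Erythromycin 2 μg/mL: in 2–4 μg/mL — Intermediate
Azithromycin: 8 μg/mL is ≥ 1 μg/mL ⇒ resistant
Meropenem: 14 mm is in 14–15 mm ⇒ Intermediate
Ertapenem: 0.12 μg/mL is ≤ 2 μg/mL → susceptible
Tobramycin (12 mm) ≤ 16 mm → Resistant
Ceftazidime (32 mm) ≥ 27 mm → susceptible
Clindamycin 16 μg/mL: in 16–32 μg/mL — intermediate

ciprofloxacin, azithromycin, tobramycin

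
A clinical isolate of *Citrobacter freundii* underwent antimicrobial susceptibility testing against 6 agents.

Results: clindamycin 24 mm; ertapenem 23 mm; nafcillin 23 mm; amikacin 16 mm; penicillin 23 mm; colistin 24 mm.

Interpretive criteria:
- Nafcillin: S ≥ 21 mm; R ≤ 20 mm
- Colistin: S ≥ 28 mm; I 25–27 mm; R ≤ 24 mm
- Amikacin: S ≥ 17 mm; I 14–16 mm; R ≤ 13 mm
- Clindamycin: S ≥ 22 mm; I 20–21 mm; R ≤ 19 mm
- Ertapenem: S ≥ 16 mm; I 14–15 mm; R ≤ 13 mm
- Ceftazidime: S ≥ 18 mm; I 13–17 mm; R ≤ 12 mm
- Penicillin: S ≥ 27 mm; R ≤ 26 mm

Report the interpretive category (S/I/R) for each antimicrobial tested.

Clindamycin 24 mm: ≥ 22 mm → susceptible
Ertapenem (23 mm) ≥ 16 mm ⇒ S
Nafcillin: 23 mm is ≥ 21 mm — Susceptible
Amikacin: 16 mm is in 14–16 mm → I
Penicillin (23 mm) ≤ 26 mm → Resistant
Colistin (24 mm) ≤ 24 mm ⇒ R

S, S, S, I, R, R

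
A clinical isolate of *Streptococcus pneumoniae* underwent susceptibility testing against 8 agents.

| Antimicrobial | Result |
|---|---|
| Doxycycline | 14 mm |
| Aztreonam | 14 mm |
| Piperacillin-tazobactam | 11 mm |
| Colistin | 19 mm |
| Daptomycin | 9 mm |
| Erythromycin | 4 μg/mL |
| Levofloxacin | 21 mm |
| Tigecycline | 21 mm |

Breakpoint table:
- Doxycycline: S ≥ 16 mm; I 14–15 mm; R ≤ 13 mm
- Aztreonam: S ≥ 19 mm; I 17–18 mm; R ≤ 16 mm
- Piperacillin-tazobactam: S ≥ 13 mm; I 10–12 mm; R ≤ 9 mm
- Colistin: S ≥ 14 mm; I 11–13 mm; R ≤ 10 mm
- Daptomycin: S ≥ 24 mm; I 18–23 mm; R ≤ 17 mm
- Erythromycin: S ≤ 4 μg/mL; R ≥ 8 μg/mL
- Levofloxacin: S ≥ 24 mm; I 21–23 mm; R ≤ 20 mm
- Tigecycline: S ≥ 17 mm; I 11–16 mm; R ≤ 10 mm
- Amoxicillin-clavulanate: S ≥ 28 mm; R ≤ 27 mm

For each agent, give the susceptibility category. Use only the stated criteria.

Doxycycline: 14 mm is in 14–15 mm → I
Aztreonam: 14 mm is ≤ 16 mm → resistant
Piperacillin-tazobactam: 11 mm is in 10–12 mm — I
Colistin: 19 mm is ≥ 14 mm — S
Daptomycin: 9 mm is ≤ 17 mm → resistant
Erythromycin (4 μg/mL) ≤ 4 μg/mL — susceptible
Levofloxacin: 21 mm is in 21–23 mm ⇒ intermediate
Tigecycline (21 mm) ≥ 17 mm → S

I, R, I, S, R, S, I, S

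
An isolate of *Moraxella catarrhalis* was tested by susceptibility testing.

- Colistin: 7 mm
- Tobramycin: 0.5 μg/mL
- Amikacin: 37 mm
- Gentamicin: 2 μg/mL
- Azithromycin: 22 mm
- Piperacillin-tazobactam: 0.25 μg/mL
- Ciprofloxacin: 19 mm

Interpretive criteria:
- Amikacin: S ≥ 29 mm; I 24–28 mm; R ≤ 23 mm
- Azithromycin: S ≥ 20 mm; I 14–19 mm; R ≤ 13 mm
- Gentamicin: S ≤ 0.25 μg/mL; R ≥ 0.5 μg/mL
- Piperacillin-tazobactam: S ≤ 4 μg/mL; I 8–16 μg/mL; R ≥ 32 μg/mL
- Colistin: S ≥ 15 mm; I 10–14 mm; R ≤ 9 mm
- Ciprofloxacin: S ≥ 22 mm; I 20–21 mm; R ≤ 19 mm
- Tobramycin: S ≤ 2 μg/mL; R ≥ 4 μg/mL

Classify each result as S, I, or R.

Colistin 7 mm: ≤ 9 mm — resistant
Tobramycin (0.5 μg/mL) ≤ 2 μg/mL — Susceptible
Amikacin: 37 mm is ≥ 29 mm → S
Gentamicin: 2 μg/mL is ≥ 0.5 μg/mL ⇒ resistant
Azithromycin (22 mm) ≥ 20 mm ⇒ S
Piperacillin-tazobactam 0.25 μg/mL: ≤ 4 μg/mL ⇒ S
Ciprofloxacin 19 mm: ≤ 19 mm → resistant

R, S, S, R, S, S, R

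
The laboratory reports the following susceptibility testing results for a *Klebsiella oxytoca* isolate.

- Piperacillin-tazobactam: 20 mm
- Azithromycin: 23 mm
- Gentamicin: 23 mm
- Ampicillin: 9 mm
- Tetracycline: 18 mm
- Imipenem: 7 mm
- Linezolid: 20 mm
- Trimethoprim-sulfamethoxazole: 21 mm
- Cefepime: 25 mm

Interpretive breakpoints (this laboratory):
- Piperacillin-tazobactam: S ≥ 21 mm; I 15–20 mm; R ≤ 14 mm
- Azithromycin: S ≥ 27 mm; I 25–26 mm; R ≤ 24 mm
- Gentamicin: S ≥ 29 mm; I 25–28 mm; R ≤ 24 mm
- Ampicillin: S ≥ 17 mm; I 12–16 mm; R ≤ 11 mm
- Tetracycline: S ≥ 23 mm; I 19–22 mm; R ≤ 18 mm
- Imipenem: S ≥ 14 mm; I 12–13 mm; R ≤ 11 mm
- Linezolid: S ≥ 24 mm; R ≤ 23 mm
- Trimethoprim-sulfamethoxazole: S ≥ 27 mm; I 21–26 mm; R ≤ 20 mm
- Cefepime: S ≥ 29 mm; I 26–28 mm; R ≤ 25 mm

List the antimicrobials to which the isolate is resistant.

Piperacillin-tazobactam: 20 mm is in 15–20 mm ⇒ Intermediate
Azithromycin: 23 mm is ≤ 24 mm ⇒ resistant
Gentamicin 23 mm: ≤ 24 mm ⇒ Resistant
Ampicillin: 9 mm is ≤ 11 mm — Resistant
Tetracycline: 18 mm is ≤ 18 mm ⇒ R
Imipenem (7 mm) ≤ 11 mm — resistant
Linezolid 20 mm: ≤ 23 mm → R
Trimethoprim-sulfamethoxazole: 21 mm is in 21–26 mm → intermediate
Cefepime (25 mm) ≤ 25 mm ⇒ resistant

azithromycin, gentamicin, ampicillin, tetracycline, imipenem, linezolid, cefepime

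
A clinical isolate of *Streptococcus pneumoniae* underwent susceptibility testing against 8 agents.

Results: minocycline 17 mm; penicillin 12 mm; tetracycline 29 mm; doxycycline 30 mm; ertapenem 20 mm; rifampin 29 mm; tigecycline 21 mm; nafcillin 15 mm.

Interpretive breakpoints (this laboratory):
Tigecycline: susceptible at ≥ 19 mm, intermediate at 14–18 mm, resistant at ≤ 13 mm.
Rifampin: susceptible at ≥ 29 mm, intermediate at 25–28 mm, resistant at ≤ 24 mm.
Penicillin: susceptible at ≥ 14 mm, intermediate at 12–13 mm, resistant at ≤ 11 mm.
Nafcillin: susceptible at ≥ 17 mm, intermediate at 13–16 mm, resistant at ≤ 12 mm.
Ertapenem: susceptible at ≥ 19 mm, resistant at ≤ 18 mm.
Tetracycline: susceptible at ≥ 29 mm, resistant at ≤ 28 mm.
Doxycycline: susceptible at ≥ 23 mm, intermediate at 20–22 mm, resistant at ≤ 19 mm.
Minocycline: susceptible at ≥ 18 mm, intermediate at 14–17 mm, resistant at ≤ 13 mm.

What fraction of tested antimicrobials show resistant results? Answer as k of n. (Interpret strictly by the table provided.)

0 of 8

Minocycline: 17 mm is in 14–17 mm — Intermediate
Penicillin: 12 mm is in 12–13 mm ⇒ Intermediate
Tetracycline (29 mm) ≥ 29 mm ⇒ Susceptible
Doxycycline: 30 mm is ≥ 23 mm ⇒ S
Ertapenem: 20 mm is ≥ 19 mm → S
Rifampin (29 mm) ≥ 29 mm → Susceptible
Tigecycline (21 mm) ≥ 19 mm ⇒ S
Nafcillin 15 mm: in 13–16 mm → I
Resistant: 0/8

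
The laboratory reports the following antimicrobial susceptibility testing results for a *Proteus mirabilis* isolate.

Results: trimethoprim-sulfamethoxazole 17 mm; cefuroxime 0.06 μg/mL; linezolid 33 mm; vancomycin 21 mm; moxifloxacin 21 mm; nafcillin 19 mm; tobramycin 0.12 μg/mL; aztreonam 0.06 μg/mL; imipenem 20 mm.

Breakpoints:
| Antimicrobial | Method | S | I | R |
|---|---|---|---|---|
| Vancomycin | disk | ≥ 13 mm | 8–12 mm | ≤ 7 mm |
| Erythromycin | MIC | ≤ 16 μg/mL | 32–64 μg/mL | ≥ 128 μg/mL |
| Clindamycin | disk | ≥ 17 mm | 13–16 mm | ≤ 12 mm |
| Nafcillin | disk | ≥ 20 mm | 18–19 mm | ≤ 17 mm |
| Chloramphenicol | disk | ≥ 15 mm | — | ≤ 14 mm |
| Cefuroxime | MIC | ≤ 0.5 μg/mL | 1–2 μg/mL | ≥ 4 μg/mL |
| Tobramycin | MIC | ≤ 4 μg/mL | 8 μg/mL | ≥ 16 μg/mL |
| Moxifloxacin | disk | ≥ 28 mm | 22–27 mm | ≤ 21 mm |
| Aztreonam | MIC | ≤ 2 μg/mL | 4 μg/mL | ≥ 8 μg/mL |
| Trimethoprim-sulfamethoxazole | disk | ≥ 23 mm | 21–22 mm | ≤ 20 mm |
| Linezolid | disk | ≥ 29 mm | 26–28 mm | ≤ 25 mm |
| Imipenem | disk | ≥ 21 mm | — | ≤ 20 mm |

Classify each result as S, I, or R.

Trimethoprim-sulfamethoxazole: 17 mm is ≤ 20 mm → resistant
Cefuroxime (0.06 μg/mL) ≤ 0.5 μg/mL ⇒ Susceptible
Linezolid (33 mm) ≥ 29 mm → Susceptible
Vancomycin 21 mm: ≥ 13 mm ⇒ S
Moxifloxacin 21 mm: ≤ 21 mm — resistant
Nafcillin: 19 mm is in 18–19 mm ⇒ Intermediate
Tobramycin (0.12 μg/mL) ≤ 4 μg/mL → susceptible
Aztreonam: 0.06 μg/mL is ≤ 2 μg/mL ⇒ susceptible
Imipenem (20 mm) ≤ 20 mm — R

R, S, S, S, R, I, S, S, R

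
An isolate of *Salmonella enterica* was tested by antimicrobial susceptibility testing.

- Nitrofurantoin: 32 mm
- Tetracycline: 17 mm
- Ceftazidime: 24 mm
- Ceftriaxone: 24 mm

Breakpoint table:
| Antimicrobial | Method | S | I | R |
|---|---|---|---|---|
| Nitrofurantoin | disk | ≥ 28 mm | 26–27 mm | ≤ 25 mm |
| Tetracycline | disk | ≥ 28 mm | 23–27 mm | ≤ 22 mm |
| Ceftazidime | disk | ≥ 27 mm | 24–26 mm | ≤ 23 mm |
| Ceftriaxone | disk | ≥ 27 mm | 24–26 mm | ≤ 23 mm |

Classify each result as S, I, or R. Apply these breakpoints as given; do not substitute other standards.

S, R, I, I

Nitrofurantoin (32 mm) ≥ 28 mm ⇒ Susceptible
Tetracycline (17 mm) ≤ 22 mm → resistant
Ceftazidime (24 mm) in 24–26 mm → intermediate
Ceftriaxone 24 mm: in 24–26 mm — intermediate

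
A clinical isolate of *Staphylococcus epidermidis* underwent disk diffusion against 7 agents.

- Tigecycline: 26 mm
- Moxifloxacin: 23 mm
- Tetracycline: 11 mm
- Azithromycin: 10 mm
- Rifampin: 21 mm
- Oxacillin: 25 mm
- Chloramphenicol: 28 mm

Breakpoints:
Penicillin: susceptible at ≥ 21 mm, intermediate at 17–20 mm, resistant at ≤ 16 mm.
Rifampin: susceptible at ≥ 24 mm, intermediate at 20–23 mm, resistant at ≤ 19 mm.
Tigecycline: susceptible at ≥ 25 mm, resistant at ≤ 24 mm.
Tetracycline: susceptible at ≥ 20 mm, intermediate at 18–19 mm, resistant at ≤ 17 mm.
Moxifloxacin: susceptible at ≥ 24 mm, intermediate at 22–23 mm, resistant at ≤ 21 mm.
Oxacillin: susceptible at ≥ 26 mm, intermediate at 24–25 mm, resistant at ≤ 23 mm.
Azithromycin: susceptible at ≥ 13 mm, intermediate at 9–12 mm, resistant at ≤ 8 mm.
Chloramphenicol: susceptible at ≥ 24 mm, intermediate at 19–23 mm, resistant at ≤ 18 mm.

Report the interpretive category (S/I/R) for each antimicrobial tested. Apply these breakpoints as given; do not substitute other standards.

S, I, R, I, I, I, S

Tigecycline (26 mm) ≥ 25 mm ⇒ S
Moxifloxacin: 23 mm is in 22–23 mm — intermediate
Tetracycline 11 mm: ≤ 17 mm → resistant
Azithromycin: 10 mm is in 9–12 mm ⇒ I
Rifampin: 21 mm is in 20–23 mm ⇒ Intermediate
Oxacillin: 25 mm is in 24–25 mm → I
Chloramphenicol (28 mm) ≥ 24 mm — S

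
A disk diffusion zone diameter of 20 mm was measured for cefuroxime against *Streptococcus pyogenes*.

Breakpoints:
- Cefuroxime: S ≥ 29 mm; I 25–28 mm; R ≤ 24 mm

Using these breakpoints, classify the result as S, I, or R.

R

Cefuroxime: 20 mm is ≤ 24 mm ⇒ resistant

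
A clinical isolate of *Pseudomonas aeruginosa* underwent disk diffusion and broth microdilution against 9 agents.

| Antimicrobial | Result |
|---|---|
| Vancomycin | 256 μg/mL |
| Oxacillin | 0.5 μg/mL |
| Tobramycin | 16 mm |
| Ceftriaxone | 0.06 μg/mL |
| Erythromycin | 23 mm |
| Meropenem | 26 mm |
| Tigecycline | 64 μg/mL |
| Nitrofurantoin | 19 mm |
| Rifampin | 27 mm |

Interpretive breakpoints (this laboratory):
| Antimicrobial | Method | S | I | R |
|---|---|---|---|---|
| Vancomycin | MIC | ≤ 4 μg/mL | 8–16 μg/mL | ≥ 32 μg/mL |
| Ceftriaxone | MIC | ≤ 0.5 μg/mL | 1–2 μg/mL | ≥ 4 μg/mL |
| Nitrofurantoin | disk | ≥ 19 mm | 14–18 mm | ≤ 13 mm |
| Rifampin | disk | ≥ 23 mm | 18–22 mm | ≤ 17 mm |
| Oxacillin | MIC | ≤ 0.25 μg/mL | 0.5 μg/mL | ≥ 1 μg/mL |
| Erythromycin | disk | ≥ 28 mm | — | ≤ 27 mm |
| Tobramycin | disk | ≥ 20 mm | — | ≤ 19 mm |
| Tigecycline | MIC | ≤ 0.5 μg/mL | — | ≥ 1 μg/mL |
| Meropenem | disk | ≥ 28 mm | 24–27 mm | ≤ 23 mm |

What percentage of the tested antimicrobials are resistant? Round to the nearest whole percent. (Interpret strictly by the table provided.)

44%

Vancomycin (256 μg/mL) ≥ 32 μg/mL — Resistant
Oxacillin (0.5 μg/mL) = 0.5 μg/mL — I
Tobramycin (16 mm) ≤ 19 mm — R
Ceftriaxone 0.06 μg/mL: ≤ 0.5 μg/mL ⇒ S
Erythromycin: 23 mm is ≤ 27 mm → R
Meropenem 26 mm: in 24–27 mm ⇒ intermediate
Tigecycline: 64 μg/mL is ≥ 1 μg/mL → Resistant
Nitrofurantoin (19 mm) ≥ 19 mm → Susceptible
Rifampin: 27 mm is ≥ 23 mm ⇒ Susceptible
Resistant: 4/9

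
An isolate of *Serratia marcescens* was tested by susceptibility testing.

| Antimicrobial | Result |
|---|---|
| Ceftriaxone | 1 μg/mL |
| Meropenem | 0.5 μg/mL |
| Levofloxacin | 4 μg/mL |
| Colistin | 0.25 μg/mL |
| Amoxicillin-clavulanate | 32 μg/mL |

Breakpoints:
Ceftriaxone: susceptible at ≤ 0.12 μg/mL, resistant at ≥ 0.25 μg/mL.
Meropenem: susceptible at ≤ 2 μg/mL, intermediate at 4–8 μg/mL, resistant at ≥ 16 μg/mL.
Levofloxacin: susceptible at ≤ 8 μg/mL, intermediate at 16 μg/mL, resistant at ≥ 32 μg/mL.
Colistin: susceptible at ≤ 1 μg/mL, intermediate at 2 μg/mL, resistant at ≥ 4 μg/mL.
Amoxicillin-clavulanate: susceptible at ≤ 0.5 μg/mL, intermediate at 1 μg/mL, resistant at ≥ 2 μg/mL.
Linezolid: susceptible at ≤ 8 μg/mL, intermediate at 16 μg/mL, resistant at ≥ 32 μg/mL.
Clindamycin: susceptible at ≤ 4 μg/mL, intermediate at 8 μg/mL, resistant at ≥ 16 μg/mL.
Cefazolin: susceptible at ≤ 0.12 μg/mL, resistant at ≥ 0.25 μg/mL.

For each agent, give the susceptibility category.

R, S, S, S, R

Ceftriaxone 1 μg/mL: ≥ 0.25 μg/mL ⇒ R
Meropenem 0.5 μg/mL: ≤ 2 μg/mL → S
Levofloxacin: 4 μg/mL is ≤ 8 μg/mL ⇒ susceptible
Colistin (0.25 μg/mL) ≤ 1 μg/mL — susceptible
Amoxicillin-clavulanate (32 μg/mL) ≥ 2 μg/mL ⇒ Resistant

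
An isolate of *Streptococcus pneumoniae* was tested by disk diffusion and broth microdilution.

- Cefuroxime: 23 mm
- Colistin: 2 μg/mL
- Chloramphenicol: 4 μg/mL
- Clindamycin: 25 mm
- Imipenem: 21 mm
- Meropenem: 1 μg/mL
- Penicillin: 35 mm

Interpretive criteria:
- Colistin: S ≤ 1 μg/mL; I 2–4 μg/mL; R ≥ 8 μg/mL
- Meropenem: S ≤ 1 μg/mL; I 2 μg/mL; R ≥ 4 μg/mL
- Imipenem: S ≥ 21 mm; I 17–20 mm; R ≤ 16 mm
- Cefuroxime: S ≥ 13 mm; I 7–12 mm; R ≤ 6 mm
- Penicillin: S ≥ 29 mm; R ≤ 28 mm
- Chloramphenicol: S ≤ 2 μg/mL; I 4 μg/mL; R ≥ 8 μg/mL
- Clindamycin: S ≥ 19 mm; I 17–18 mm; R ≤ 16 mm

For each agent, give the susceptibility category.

S, I, I, S, S, S, S

Cefuroxime (23 mm) ≥ 13 mm — S
Colistin (2 μg/mL) in 2–4 μg/mL — intermediate
Chloramphenicol: 4 μg/mL is = 4 μg/mL — I
Clindamycin (25 mm) ≥ 19 mm — Susceptible
Imipenem: 21 mm is ≥ 21 mm ⇒ susceptible
Meropenem 1 μg/mL: ≤ 1 μg/mL → Susceptible
Penicillin (35 mm) ≥ 29 mm ⇒ susceptible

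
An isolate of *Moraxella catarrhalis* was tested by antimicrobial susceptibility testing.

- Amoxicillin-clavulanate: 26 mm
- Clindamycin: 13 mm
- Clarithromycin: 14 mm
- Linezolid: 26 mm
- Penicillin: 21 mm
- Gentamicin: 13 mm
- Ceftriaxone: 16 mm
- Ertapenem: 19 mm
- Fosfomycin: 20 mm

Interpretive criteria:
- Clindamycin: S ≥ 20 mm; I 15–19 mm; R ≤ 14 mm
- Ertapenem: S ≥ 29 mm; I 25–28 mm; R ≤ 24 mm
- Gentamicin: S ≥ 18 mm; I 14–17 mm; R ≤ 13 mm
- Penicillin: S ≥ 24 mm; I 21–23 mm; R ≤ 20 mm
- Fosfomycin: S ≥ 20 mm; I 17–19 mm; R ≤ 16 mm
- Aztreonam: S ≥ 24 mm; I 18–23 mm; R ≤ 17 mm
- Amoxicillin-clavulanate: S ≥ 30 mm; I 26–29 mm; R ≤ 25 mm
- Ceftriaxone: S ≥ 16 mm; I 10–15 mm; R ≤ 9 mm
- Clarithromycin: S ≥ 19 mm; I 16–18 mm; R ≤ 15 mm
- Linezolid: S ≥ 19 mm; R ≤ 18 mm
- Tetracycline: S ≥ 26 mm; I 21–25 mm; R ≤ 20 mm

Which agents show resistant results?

Amoxicillin-clavulanate 26 mm: in 26–29 mm → intermediate
Clindamycin (13 mm) ≤ 14 mm ⇒ Resistant
Clarithromycin: 14 mm is ≤ 15 mm — Resistant
Linezolid: 26 mm is ≥ 19 mm → susceptible
Penicillin: 21 mm is in 21–23 mm ⇒ Intermediate
Gentamicin: 13 mm is ≤ 13 mm — R
Ceftriaxone 16 mm: ≥ 16 mm — S
Ertapenem 19 mm: ≤ 24 mm ⇒ R
Fosfomycin: 20 mm is ≥ 20 mm ⇒ susceptible

clindamycin, clarithromycin, gentamicin, ertapenem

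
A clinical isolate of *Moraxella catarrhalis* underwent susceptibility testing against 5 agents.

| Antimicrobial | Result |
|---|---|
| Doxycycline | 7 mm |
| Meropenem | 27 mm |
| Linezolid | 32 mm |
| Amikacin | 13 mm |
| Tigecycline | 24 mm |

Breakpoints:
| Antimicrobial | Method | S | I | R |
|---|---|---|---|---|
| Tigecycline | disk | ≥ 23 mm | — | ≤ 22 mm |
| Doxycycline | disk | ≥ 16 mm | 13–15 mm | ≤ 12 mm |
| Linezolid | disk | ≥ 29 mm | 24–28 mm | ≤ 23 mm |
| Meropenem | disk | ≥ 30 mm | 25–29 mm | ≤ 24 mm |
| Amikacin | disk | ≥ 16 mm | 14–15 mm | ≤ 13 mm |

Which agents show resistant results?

Doxycycline: 7 mm is ≤ 12 mm ⇒ Resistant
Meropenem: 27 mm is in 25–29 mm → Intermediate
Linezolid (32 mm) ≥ 29 mm → susceptible
Amikacin: 13 mm is ≤ 13 mm ⇒ resistant
Tigecycline (24 mm) ≥ 23 mm — S

doxycycline, amikacin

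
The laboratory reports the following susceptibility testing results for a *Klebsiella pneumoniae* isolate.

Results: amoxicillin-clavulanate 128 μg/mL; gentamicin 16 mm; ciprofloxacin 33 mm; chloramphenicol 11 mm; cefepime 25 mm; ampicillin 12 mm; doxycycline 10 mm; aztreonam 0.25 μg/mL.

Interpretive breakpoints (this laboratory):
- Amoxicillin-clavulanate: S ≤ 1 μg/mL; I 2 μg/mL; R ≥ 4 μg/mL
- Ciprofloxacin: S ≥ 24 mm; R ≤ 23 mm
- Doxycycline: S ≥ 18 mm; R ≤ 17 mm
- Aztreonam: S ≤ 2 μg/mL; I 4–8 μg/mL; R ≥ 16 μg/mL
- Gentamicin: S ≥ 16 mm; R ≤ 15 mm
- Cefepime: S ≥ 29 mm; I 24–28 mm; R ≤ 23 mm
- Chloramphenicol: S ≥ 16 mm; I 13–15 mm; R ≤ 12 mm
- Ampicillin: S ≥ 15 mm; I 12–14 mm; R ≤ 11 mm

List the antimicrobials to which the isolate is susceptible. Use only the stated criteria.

Amoxicillin-clavulanate 128 μg/mL: ≥ 4 μg/mL → resistant
Gentamicin 16 mm: ≥ 16 mm → Susceptible
Ciprofloxacin: 33 mm is ≥ 24 mm → S
Chloramphenicol 11 mm: ≤ 12 mm ⇒ resistant
Cefepime (25 mm) in 24–28 mm — Intermediate
Ampicillin 12 mm: in 12–14 mm — Intermediate
Doxycycline: 10 mm is ≤ 17 mm → Resistant
Aztreonam (0.25 μg/mL) ≤ 2 μg/mL ⇒ susceptible

gentamicin, ciprofloxacin, aztreonam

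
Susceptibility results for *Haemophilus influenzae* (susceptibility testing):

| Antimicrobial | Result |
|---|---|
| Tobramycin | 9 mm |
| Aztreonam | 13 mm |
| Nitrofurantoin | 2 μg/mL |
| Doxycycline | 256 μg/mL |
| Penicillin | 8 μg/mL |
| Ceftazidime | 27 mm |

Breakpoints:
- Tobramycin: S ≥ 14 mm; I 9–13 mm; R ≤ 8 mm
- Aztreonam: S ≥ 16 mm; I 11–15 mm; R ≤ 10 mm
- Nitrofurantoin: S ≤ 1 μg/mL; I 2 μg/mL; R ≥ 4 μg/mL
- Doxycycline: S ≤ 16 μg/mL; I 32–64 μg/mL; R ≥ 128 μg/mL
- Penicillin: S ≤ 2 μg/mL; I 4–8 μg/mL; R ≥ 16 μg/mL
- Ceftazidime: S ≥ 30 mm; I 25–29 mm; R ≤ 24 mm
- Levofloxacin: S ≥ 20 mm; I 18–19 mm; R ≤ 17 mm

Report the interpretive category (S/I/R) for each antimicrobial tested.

Tobramycin: 9 mm is in 9–13 mm → I
Aztreonam 13 mm: in 11–15 mm → I
Nitrofurantoin: 2 μg/mL is = 2 μg/mL → intermediate
Doxycycline 256 μg/mL: ≥ 128 μg/mL — resistant
Penicillin (8 μg/mL) in 4–8 μg/mL — Intermediate
Ceftazidime 27 mm: in 25–29 mm — Intermediate

I, I, I, R, I, I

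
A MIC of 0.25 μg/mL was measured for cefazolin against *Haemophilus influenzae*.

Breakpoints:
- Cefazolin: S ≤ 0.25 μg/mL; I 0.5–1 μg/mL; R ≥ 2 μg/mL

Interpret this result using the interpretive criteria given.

S

Cefazolin (0.25 μg/mL) ≤ 0.25 μg/mL — Susceptible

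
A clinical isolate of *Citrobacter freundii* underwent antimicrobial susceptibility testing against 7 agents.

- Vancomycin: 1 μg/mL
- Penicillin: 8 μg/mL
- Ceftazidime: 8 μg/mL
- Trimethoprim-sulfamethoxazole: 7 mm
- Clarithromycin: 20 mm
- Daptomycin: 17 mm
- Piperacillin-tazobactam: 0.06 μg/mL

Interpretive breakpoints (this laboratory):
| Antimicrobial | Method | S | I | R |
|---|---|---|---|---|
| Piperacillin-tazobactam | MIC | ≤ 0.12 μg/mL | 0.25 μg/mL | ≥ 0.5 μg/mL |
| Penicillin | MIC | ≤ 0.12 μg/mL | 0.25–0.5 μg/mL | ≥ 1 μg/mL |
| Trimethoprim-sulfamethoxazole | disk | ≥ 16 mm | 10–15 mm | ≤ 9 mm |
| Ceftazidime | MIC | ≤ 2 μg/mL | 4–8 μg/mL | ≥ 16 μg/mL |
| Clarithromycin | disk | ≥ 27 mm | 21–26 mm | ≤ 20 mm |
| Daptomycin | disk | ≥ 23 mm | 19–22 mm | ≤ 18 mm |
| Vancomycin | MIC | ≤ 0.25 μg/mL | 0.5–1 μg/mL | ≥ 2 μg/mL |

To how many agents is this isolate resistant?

4

Vancomycin: 1 μg/mL is in 0.5–1 μg/mL → I
Penicillin (8 μg/mL) ≥ 1 μg/mL → resistant
Ceftazidime 8 μg/mL: in 4–8 μg/mL → intermediate
Trimethoprim-sulfamethoxazole (7 mm) ≤ 9 mm ⇒ R
Clarithromycin: 20 mm is ≤ 20 mm → resistant
Daptomycin: 17 mm is ≤ 18 mm — R
Piperacillin-tazobactam (0.06 μg/mL) ≤ 0.12 μg/mL ⇒ susceptible
Resistant: 4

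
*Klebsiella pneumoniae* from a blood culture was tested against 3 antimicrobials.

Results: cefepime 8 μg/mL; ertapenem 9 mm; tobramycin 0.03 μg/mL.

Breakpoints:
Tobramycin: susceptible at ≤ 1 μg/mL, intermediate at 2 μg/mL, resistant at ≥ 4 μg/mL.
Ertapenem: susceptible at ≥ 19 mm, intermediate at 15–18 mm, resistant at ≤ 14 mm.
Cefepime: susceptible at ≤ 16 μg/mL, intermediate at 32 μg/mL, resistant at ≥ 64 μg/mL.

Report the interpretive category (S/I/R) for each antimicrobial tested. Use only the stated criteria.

S, R, S

Cefepime: 8 μg/mL is ≤ 16 μg/mL ⇒ susceptible
Ertapenem: 9 mm is ≤ 14 mm → resistant
Tobramycin: 0.03 μg/mL is ≤ 1 μg/mL — susceptible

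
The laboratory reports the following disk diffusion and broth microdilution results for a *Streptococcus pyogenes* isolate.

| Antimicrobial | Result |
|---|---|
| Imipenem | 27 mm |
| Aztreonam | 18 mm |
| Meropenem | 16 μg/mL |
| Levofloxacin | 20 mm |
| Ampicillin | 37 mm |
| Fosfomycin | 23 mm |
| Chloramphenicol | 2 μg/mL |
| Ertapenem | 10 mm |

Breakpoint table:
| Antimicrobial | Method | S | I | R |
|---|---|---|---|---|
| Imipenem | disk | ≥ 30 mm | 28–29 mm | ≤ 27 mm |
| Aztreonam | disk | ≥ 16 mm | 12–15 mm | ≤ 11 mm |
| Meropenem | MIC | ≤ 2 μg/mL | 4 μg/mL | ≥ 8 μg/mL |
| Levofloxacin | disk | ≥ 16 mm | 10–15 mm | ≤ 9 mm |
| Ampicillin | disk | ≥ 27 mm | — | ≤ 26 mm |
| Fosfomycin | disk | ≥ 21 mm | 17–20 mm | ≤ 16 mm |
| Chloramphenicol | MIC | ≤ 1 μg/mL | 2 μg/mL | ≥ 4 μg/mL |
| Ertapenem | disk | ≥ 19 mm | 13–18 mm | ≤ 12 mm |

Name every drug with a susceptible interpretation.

aztreonam, levofloxacin, ampicillin, fosfomycin

Imipenem (27 mm) ≤ 27 mm ⇒ Resistant
Aztreonam: 18 mm is ≥ 16 mm — susceptible
Meropenem 16 μg/mL: ≥ 8 μg/mL ⇒ Resistant
Levofloxacin 20 mm: ≥ 16 mm ⇒ S
Ampicillin: 37 mm is ≥ 27 mm — S
Fosfomycin: 23 mm is ≥ 21 mm — susceptible
Chloramphenicol 2 μg/mL: = 2 μg/mL → Intermediate
Ertapenem: 10 mm is ≤ 12 mm — R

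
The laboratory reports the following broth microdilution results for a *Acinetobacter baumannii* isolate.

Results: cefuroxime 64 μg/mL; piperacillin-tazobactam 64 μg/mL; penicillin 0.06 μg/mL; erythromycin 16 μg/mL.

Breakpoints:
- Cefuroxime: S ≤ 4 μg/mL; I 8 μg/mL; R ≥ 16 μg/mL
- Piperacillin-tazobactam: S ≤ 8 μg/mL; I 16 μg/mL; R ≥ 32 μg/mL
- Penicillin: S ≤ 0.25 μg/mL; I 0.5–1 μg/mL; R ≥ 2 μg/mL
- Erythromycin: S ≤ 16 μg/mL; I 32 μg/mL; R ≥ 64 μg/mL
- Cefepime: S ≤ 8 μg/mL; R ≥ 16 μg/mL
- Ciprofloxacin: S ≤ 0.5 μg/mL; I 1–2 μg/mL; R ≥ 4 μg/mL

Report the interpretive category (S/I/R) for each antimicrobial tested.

R, R, S, S

Cefuroxime (64 μg/mL) ≥ 16 μg/mL — resistant
Piperacillin-tazobactam (64 μg/mL) ≥ 32 μg/mL — resistant
Penicillin 0.06 μg/mL: ≤ 0.25 μg/mL ⇒ Susceptible
Erythromycin: 16 μg/mL is ≤ 16 μg/mL → S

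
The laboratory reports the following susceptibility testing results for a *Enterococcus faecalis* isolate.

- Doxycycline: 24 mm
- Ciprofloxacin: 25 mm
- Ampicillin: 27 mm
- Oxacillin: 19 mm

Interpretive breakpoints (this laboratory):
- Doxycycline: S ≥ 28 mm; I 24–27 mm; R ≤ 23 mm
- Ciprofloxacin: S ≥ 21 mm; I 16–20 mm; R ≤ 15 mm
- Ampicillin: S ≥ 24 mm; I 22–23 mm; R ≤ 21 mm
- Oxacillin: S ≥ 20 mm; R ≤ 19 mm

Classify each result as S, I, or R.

Doxycycline: 24 mm is in 24–27 mm → I
Ciprofloxacin 25 mm: ≥ 21 mm → S
Ampicillin (27 mm) ≥ 24 mm → S
Oxacillin 19 mm: ≤ 19 mm — R

I, S, S, R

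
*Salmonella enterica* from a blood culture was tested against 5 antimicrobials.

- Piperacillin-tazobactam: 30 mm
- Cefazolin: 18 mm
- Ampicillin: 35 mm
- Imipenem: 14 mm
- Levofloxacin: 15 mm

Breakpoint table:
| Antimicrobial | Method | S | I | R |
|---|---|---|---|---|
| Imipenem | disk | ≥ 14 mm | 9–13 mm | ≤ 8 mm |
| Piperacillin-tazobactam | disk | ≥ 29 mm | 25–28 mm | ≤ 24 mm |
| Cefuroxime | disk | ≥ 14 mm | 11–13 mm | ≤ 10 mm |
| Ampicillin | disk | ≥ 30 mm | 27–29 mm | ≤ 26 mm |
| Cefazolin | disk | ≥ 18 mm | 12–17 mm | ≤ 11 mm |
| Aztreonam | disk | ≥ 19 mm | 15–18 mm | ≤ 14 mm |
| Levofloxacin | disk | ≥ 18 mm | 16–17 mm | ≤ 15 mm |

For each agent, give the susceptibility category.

S, S, S, S, R

Piperacillin-tazobactam: 30 mm is ≥ 29 mm ⇒ S
Cefazolin 18 mm: ≥ 18 mm → susceptible
Ampicillin (35 mm) ≥ 30 mm → S
Imipenem (14 mm) ≥ 14 mm — susceptible
Levofloxacin (15 mm) ≤ 15 mm ⇒ resistant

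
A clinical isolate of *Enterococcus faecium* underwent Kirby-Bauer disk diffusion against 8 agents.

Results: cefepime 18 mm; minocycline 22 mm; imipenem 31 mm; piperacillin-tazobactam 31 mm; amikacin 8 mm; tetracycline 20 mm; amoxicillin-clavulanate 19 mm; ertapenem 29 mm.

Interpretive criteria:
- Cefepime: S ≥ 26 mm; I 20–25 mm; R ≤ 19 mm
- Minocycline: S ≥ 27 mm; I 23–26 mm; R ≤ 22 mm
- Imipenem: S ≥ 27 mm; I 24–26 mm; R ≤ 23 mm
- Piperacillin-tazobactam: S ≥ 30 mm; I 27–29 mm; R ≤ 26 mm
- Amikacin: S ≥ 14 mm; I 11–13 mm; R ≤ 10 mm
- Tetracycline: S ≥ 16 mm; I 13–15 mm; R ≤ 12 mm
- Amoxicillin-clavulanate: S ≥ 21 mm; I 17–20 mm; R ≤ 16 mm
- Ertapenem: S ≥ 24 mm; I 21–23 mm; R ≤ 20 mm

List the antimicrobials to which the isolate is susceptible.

imipenem, piperacillin-tazobactam, tetracycline, ertapenem

Cefepime (18 mm) ≤ 19 mm → Resistant
Minocycline (22 mm) ≤ 22 mm → resistant
Imipenem: 31 mm is ≥ 27 mm → susceptible
Piperacillin-tazobactam 31 mm: ≥ 30 mm — Susceptible
Amikacin: 8 mm is ≤ 10 mm ⇒ Resistant
Tetracycline 20 mm: ≥ 16 mm → S
Amoxicillin-clavulanate: 19 mm is in 17–20 mm ⇒ intermediate
Ertapenem: 29 mm is ≥ 24 mm ⇒ Susceptible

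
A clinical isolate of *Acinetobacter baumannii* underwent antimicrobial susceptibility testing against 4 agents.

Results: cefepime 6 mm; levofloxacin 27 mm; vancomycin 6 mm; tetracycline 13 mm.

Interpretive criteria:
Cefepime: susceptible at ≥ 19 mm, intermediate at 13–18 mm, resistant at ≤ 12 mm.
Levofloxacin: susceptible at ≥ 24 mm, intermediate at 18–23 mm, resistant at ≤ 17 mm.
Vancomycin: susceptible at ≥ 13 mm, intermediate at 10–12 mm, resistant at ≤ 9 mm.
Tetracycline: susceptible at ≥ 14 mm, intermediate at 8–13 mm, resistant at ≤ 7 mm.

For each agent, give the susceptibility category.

R, S, R, I

Cefepime 6 mm: ≤ 12 mm — Resistant
Levofloxacin (27 mm) ≥ 24 mm — Susceptible
Vancomycin: 6 mm is ≤ 9 mm ⇒ R
Tetracycline: 13 mm is in 8–13 mm — I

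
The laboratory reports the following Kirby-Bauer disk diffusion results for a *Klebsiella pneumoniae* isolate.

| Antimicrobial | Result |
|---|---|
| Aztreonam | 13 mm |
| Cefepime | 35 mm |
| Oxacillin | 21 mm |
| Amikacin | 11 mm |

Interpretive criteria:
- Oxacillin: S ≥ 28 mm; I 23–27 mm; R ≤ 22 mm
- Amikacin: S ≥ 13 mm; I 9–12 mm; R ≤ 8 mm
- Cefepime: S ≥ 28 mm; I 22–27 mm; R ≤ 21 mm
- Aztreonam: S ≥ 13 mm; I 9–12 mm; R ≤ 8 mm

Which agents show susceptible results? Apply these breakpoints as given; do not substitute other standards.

Aztreonam: 13 mm is ≥ 13 mm ⇒ Susceptible
Cefepime: 35 mm is ≥ 28 mm — susceptible
Oxacillin: 21 mm is ≤ 22 mm → R
Amikacin (11 mm) in 9–12 mm ⇒ Intermediate

aztreonam, cefepime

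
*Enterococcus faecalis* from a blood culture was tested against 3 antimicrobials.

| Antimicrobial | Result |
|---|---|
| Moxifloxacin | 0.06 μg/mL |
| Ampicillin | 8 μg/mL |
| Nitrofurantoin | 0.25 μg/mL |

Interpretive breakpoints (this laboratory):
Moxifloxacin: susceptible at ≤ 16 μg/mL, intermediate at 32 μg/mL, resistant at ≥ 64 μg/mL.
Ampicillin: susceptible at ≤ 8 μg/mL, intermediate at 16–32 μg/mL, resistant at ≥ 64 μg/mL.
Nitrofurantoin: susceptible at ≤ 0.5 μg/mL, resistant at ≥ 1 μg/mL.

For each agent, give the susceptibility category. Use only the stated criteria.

S, S, S

Moxifloxacin 0.06 μg/mL: ≤ 16 μg/mL ⇒ Susceptible
Ampicillin: 8 μg/mL is ≤ 8 μg/mL — Susceptible
Nitrofurantoin 0.25 μg/mL: ≤ 0.5 μg/mL — S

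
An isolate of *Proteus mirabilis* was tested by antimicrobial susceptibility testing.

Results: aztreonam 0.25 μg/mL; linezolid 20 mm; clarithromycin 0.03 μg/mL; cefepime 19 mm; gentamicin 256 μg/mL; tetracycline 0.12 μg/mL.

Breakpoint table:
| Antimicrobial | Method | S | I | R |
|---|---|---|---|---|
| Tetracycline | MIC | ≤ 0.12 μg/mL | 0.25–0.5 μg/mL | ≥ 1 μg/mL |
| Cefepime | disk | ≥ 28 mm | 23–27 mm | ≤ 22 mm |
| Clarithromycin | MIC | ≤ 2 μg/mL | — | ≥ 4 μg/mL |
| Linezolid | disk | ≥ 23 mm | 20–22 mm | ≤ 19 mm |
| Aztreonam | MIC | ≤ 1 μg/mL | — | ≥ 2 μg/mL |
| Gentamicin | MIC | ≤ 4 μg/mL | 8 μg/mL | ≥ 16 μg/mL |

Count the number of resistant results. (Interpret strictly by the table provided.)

2

Aztreonam (0.25 μg/mL) ≤ 1 μg/mL — susceptible
Linezolid (20 mm) in 20–22 mm → intermediate
Clarithromycin (0.03 μg/mL) ≤ 2 μg/mL — susceptible
Cefepime (19 mm) ≤ 22 mm ⇒ R
Gentamicin: 256 μg/mL is ≥ 16 μg/mL ⇒ resistant
Tetracycline 0.12 μg/mL: ≤ 0.12 μg/mL → Susceptible
Resistant: 2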